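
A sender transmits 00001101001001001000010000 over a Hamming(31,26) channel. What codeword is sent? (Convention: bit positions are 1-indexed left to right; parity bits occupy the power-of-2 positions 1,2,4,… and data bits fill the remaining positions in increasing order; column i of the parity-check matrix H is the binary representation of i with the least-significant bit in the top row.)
Codeword c = d · G (mod 2), d = 00001101001001001000010000:
  c[0] = d·G[:,0] = (00001101001001001000010000)·(11011010101101010101010101) mod 2 = 0+0+0+0+1+0+0+0+0+0+1+0+0+1+0+0+0+0+0+0+0+1+0+0+0+0 mod 2 = 0
  c[1] = d·G[:,1] = (00001101001001001000010000)·(10110110011011001100110011) mod 2 = 0+0+0+0+0+1+0+0+0+0+1+0+0+1+0+0+1+0+0+0+0+1+0+0+0+0 mod 2 = 1
  c[2] = d·G[:,2] = (00001101001001001000010000)·(10000000000000000000000000) mod 2 = 0+0+0+0+0+0+0+0+0+0+0+0+0+0+0+0+0+0+0+0+0+0+0+0+0+0 mod 2 = 0
  c[3] = d·G[:,3] = (00001101001001001000010000)·(01110001111000111100001111) mod 2 = 0+0+0+0+0+0+0+1+0+0+1+0+0+0+0+0+1+0+0+0+0+0+0+0+0+0 mod 2 = 1
  c[4] = d·G[:,4] = (00001101001001001000010000)·(01000000000000000000000000) mod 2 = 0+0+0+0+0+0+0+0+0+0+0+0+0+0+0+0+0+0+0+0+0+0+0+0+0+0 mod 2 = 0
  c[5] = d·G[:,5] = (00001101001001001000010000)·(00100000000000000000000000) mod 2 = 0+0+0+0+0+0+0+0+0+0+0+0+0+0+0+0+0+0+0+0+0+0+0+0+0+0 mod 2 = 0
  c[6] = d·G[:,6] = (00001101001001001000010000)·(00010000000000000000000000) mod 2 = 0+0+0+0+0+0+0+0+0+0+0+0+0+0+0+0+0+0+0+0+0+0+0+0+0+0 mod 2 = 0
  c[7] = d·G[:,7] = (00001101001001001000010000)·(00001111111000000011111111) mod 2 = 0+0+0+0+1+1+0+1+0+0+1+0+0+0+0+0+0+0+0+0+0+1+0+0+0+0 mod 2 = 1
  c[8] = d·G[:,8] = (00001101001001001000010000)·(00001000000000000000000000) mod 2 = 0+0+0+0+1+0+0+0+0+0+0+0+0+0+0+0+0+0+0+0+0+0+0+0+0+0 mod 2 = 1
  c[9] = d·G[:,9] = (00001101001001001000010000)·(00000100000000000000000000) mod 2 = 0+0+0+0+0+1+0+0+0+0+0+0+0+0+0+0+0+0+0+0+0+0+0+0+0+0 mod 2 = 1
  c[10] = d·G[:,10] = (00001101001001001000010000)·(00000010000000000000000000) mod 2 = 0+0+0+0+0+0+0+0+0+0+0+0+0+0+0+0+0+0+0+0+0+0+0+0+0+0 mod 2 = 0
  c[11] = d·G[:,11] = (00001101001001001000010000)·(00000001000000000000000000) mod 2 = 0+0+0+0+0+0+0+1+0+0+0+0+0+0+0+0+0+0+0+0+0+0+0+0+0+0 mod 2 = 1
  c[12] = d·G[:,12] = (00001101001001001000010000)·(00000000100000000000000000) mod 2 = 0+0+0+0+0+0+0+0+0+0+0+0+0+0+0+0+0+0+0+0+0+0+0+0+0+0 mod 2 = 0
  c[13] = d·G[:,13] = (00001101001001001000010000)·(00000000010000000000000000) mod 2 = 0+0+0+0+0+0+0+0+0+0+0+0+0+0+0+0+0+0+0+0+0+0+0+0+0+0 mod 2 = 0
  c[14] = d·G[:,14] = (00001101001001001000010000)·(00000000001000000000000000) mod 2 = 0+0+0+0+0+0+0+0+0+0+1+0+0+0+0+0+0+0+0+0+0+0+0+0+0+0 mod 2 = 1
  c[15] = d·G[:,15] = (00001101001001001000010000)·(00000000000111111111111111) mod 2 = 0+0+0+0+0+0+0+0+0+0+0+0+0+1+0+0+1+0+0+0+0+1+0+0+0+0 mod 2 = 1
  c[16] = d·G[:,16] = (00001101001001001000010000)·(00000000000100000000000000) mod 2 = 0+0+0+0+0+0+0+0+0+0+0+0+0+0+0+0+0+0+0+0+0+0+0+0+0+0 mod 2 = 0
  c[17] = d·G[:,17] = (00001101001001001000010000)·(00000000000010000000000000) mod 2 = 0+0+0+0+0+0+0+0+0+0+0+0+0+0+0+0+0+0+0+0+0+0+0+0+0+0 mod 2 = 0
  c[18] = d·G[:,18] = (00001101001001001000010000)·(00000000000001000000000000) mod 2 = 0+0+0+0+0+0+0+0+0+0+0+0+0+1+0+0+0+0+0+0+0+0+0+0+0+0 mod 2 = 1
  c[19] = d·G[:,19] = (00001101001001001000010000)·(00000000000000100000000000) mod 2 = 0+0+0+0+0+0+0+0+0+0+0+0+0+0+0+0+0+0+0+0+0+0+0+0+0+0 mod 2 = 0
  c[20] = d·G[:,20] = (00001101001001001000010000)·(00000000000000010000000000) mod 2 = 0+0+0+0+0+0+0+0+0+0+0+0+0+0+0+0+0+0+0+0+0+0+0+0+0+0 mod 2 = 0
  c[21] = d·G[:,21] = (00001101001001001000010000)·(00000000000000001000000000) mod 2 = 0+0+0+0+0+0+0+0+0+0+0+0+0+0+0+0+1+0+0+0+0+0+0+0+0+0 mod 2 = 1
  c[22] = d·G[:,22] = (00001101001001001000010000)·(00000000000000000100000000) mod 2 = 0+0+0+0+0+0+0+0+0+0+0+0+0+0+0+0+0+0+0+0+0+0+0+0+0+0 mod 2 = 0
  c[23] = d·G[:,23] = (00001101001001001000010000)·(00000000000000000010000000) mod 2 = 0+0+0+0+0+0+0+0+0+0+0+0+0+0+0+0+0+0+0+0+0+0+0+0+0+0 mod 2 = 0
  c[24] = d·G[:,24] = (00001101001001001000010000)·(00000000000000000001000000) mod 2 = 0+0+0+0+0+0+0+0+0+0+0+0+0+0+0+0+0+0+0+0+0+0+0+0+0+0 mod 2 = 0
  c[25] = d·G[:,25] = (00001101001001001000010000)·(00000000000000000000100000) mod 2 = 0+0+0+0+0+0+0+0+0+0+0+0+0+0+0+0+0+0+0+0+0+0+0+0+0+0 mod 2 = 0
  c[26] = d·G[:,26] = (00001101001001001000010000)·(00000000000000000000010000) mod 2 = 0+0+0+0+0+0+0+0+0+0+0+0+0+0+0+0+0+0+0+0+0+1+0+0+0+0 mod 2 = 1
  c[27] = d·G[:,27] = (00001101001001001000010000)·(00000000000000000000001000) mod 2 = 0+0+0+0+0+0+0+0+0+0+0+0+0+0+0+0+0+0+0+0+0+0+0+0+0+0 mod 2 = 0
  c[28] = d·G[:,28] = (00001101001001001000010000)·(00000000000000000000000100) mod 2 = 0+0+0+0+0+0+0+0+0+0+0+0+0+0+0+0+0+0+0+0+0+0+0+0+0+0 mod 2 = 0
  c[29] = d·G[:,29] = (00001101001001001000010000)·(00000000000000000000000010) mod 2 = 0+0+0+0+0+0+0+0+0+0+0+0+0+0+0+0+0+0+0+0+0+0+0+0+0+0 mod 2 = 0
  c[30] = d·G[:,30] = (00001101001001001000010000)·(00000000000000000000000001) mod 2 = 0+0+0+0+0+0+0+0+0+0+0+0+0+0+0+0+0+0+0+0+0+0+0+0+0+0 mod 2 = 0
Codeword = 0101000111010011001001000010000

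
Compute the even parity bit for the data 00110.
Sum of data bits: 0+0+1+1+0 = 2.
2 mod 2 = 0, so parity bit = 0.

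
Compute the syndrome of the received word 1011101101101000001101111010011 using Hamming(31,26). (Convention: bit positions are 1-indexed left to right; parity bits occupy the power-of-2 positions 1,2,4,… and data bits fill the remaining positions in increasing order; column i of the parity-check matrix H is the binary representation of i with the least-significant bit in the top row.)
Syndrome s = H · r^T (mod 2), r = 1011101101101000001101111010011:
  s[0] = (1010101010101010101010101010101)·(1011101101101000001101111010011) mod 2 = 1+0+1+0+1+0+1+0+0+0+1+0+1+0+0+0+0+0+1+0+0+0+1+0+1+0+1+0+0+0+1 mod 2 = 1
  s[1] = (0110011001100110011001100110011)·(1011101101101000001101111010011) mod 2 = 0+0+1+0+0+0+1+0+0+1+1+0+0+0+0+0+0+0+1+0+0+1+1+0+0+0+1+0+0+1+1 mod 2 = 0
  s[2] = (0001111000011110000111100001111)·(1011101101101000001101111010011) mod 2 = 0+0+0+1+1+0+1+0+0+0+0+0+1+0+0+0+0+0+0+1+0+1+1+0+0+0+0+0+0+1+1 mod 2 = 1
  s[3] = (0000000111111110000000011111111)·(1011101101101000001101111010011) mod 2 = 0+0+0+0+0+0+0+1+0+1+1+0+1+0+0+0+0+0+0+0+0+0+0+1+1+0+1+0+0+1+1 mod 2 = 1
  s[4] = (0000000000000001111111111111111)·(1011101101101000001101111010011) mod 2 = 0+0+0+0+0+0+0+0+0+0+0+0+0+0+0+0+0+0+1+1+0+1+1+1+1+0+1+0+0+1+1 mod 2 = 1
Syndrome = 10111
Non-zero syndrome: error at position 29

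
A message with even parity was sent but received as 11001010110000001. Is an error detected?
Sum of received bits: 1+1+0+0+1+0+1+0+1+1+0+0+0+0+0+0+1 = 7; 7 mod 2 = 1. Result is 1 ≠ 0 → error detected.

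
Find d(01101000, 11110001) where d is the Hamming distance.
XOR = 10011001, count of 1s = 4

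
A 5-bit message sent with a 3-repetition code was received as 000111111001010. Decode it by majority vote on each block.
Split into 3-bit blocks and majority-vote each:
  block 1 = 000: 0 ones, 3 zeros → 0
  block 2 = 111: 3 ones, 0 zeros → 1
  block 3 = 111: 3 ones, 0 zeros → 1
  block 4 = 001: 1 ones, 2 zeros → 0
  block 5 = 010: 1 ones, 2 zeros → 0
Decoded = 01100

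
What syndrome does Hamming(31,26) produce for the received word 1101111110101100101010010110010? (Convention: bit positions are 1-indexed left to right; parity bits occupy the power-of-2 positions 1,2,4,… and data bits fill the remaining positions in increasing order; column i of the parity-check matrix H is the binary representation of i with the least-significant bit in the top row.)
Syndrome s = H · r^T (mod 2), r = 1101111110101100101010010110010:
  s[0] = (1010101010101010101010101010101)·(1101111110101100101010010110010) mod 2 = 1+0+0+0+1+0+1+0+1+0+1+0+1+0+0+0+1+0+1+0+1+0+0+0+0+0+1+0+0+0+0 mod 2 = 0
  s[1] = (0110011001100110011001100110011)·(1101111110101100101010010110010) mod 2 = 0+1+0+0+0+1+1+0+0+0+1+0+0+1+0+0+0+0+1+0+0+0+0+0+0+1+1+0+0+1+0 mod 2 = 1
  s[2] = (0001111000011110000111100001111)·(1101111110101100101010010110010) mod 2 = 0+0+0+1+1+1+1+0+0+0+0+0+1+1+0+0+0+0+0+0+1+0+0+0+0+0+0+0+0+1+0 mod 2 = 0
  s[3] = (0000000111111110000000011111111)·(1101111110101100101010010110010) mod 2 = 0+0+0+0+0+0+0+1+1+0+1+0+1+1+0+0+0+0+0+0+0+0+0+1+0+1+1+0+0+1+0 mod 2 = 1
  s[4] = (0000000000000001111111111111111)·(1101111110101100101010010110010) mod 2 = 0+0+0+0+0+0+0+0+0+0+0+0+0+0+0+0+1+0+1+0+1+0+0+1+0+1+1+0+0+1+0 mod 2 = 1
Syndrome = 01011
Non-zero syndrome: error at position 26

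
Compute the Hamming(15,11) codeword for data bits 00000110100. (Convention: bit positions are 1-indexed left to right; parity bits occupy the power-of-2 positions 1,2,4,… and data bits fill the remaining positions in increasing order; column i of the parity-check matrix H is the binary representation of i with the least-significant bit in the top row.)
Codeword c = d · G (mod 2), d = 00000110100:
  c[0] = d·G[:,0] = (00000110100)·(11011010101) mod 2 = 0+0+0+0+0+0+1+0+1+0+0 mod 2 = 0
  c[1] = d·G[:,1] = (00000110100)·(10110110011) mod 2 = 0+0+0+0+0+1+1+0+0+0+0 mod 2 = 0
  c[2] = d·G[:,2] = (00000110100)·(10000000000) mod 2 = 0+0+0+0+0+0+0+0+0+0+0 mod 2 = 0
  c[3] = d·G[:,3] = (00000110100)·(01110001111) mod 2 = 0+0+0+0+0+0+0+0+1+0+0 mod 2 = 1
  c[4] = d·G[:,4] = (00000110100)·(01000000000) mod 2 = 0+0+0+0+0+0+0+0+0+0+0 mod 2 = 0
  c[5] = d·G[:,5] = (00000110100)·(00100000000) mod 2 = 0+0+0+0+0+0+0+0+0+0+0 mod 2 = 0
  c[6] = d·G[:,6] = (00000110100)·(00010000000) mod 2 = 0+0+0+0+0+0+0+0+0+0+0 mod 2 = 0
  c[7] = d·G[:,7] = (00000110100)·(00001111111) mod 2 = 0+0+0+0+0+1+1+0+1+0+0 mod 2 = 1
  c[8] = d·G[:,8] = (00000110100)·(00001000000) mod 2 = 0+0+0+0+0+0+0+0+0+0+0 mod 2 = 0
  c[9] = d·G[:,9] = (00000110100)·(00000100000) mod 2 = 0+0+0+0+0+1+0+0+0+0+0 mod 2 = 1
  c[10] = d·G[:,10] = (00000110100)·(00000010000) mod 2 = 0+0+0+0+0+0+1+0+0+0+0 mod 2 = 1
  c[11] = d·G[:,11] = (00000110100)·(00000001000) mod 2 = 0+0+0+0+0+0+0+0+0+0+0 mod 2 = 0
  c[12] = d·G[:,12] = (00000110100)·(00000000100) mod 2 = 0+0+0+0+0+0+0+0+1+0+0 mod 2 = 1
  c[13] = d·G[:,13] = (00000110100)·(00000000010) mod 2 = 0+0+0+0+0+0+0+0+0+0+0 mod 2 = 0
  c[14] = d·G[:,14] = (00000110100)·(00000000001) mod 2 = 0+0+0+0+0+0+0+0+0+0+0 mod 2 = 0
Codeword = 000100010110100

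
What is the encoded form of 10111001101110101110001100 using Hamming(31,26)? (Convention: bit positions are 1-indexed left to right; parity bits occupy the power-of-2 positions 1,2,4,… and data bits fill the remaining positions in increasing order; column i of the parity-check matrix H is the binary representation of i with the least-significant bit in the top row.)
Codeword c = d · G (mod 2), d = 10111001101110101110001100:
  c[0] = d·G[:,0] = (10111001101110101110001100)·(11011010101101010101010101) mod 2 = 1+0+0+1+1+0+0+0+1+0+1+1+0+0+0+0+0+1+0+0+0+0+0+1+0+0 mod 2 = 0
  c[1] = d·G[:,1] = (10111001101110101110001100)·(10110110011011001100110011) mod 2 = 1+0+1+1+0+0+0+0+0+0+1+0+1+0+0+0+1+1+0+0+0+0+0+0+0+0 mod 2 = 1
  c[2] = d·G[:,2] = (10111001101110101110001100)·(10000000000000000000000000) mod 2 = 1+0+0+0+0+0+0+0+0+0+0+0+0+0+0+0+0+0+0+0+0+0+0+0+0+0 mod 2 = 1
  c[3] = d·G[:,3] = (10111001101110101110001100)·(01110001111000111100001111) mod 2 = 0+0+1+1+0+0+0+1+1+0+1+0+0+0+1+0+1+1+0+0+0+0+1+1+0+0 mod 2 = 0
  c[4] = d·G[:,4] = (10111001101110101110001100)·(01000000000000000000000000) mod 2 = 0+0+0+0+0+0+0+0+0+0+0+0+0+0+0+0+0+0+0+0+0+0+0+0+0+0 mod 2 = 0
  c[5] = d·G[:,5] = (10111001101110101110001100)·(00100000000000000000000000) mod 2 = 0+0+1+0+0+0+0+0+0+0+0+0+0+0+0+0+0+0+0+0+0+0+0+0+0+0 mod 2 = 1
  c[6] = d·G[:,6] = (10111001101110101110001100)·(00010000000000000000000000) mod 2 = 0+0+0+1+0+0+0+0+0+0+0+0+0+0+0+0+0+0+0+0+0+0+0+0+0+0 mod 2 = 1
  c[7] = d·G[:,7] = (10111001101110101110001100)·(00001111111000000011111111) mod 2 = 0+0+0+0+1+0+0+1+1+0+1+0+0+0+0+0+0+0+1+0+0+0+1+1+0+0 mod 2 = 1
  c[8] = d·G[:,8] = (10111001101110101110001100)·(00001000000000000000000000) mod 2 = 0+0+0+0+1+0+0+0+0+0+0+0+0+0+0+0+0+0+0+0+0+0+0+0+0+0 mod 2 = 1
  c[9] = d·G[:,9] = (10111001101110101110001100)·(00000100000000000000000000) mod 2 = 0+0+0+0+0+0+0+0+0+0+0+0+0+0+0+0+0+0+0+0+0+0+0+0+0+0 mod 2 = 0
  c[10] = d·G[:,10] = (10111001101110101110001100)·(00000010000000000000000000) mod 2 = 0+0+0+0+0+0+0+0+0+0+0+0+0+0+0+0+0+0+0+0+0+0+0+0+0+0 mod 2 = 0
  c[11] = d·G[:,11] = (10111001101110101110001100)·(00000001000000000000000000) mod 2 = 0+0+0+0+0+0+0+1+0+0+0+0+0+0+0+0+0+0+0+0+0+0+0+0+0+0 mod 2 = 1
  c[12] = d·G[:,12] = (10111001101110101110001100)·(00000000100000000000000000) mod 2 = 0+0+0+0+0+0+0+0+1+0+0+0+0+0+0+0+0+0+0+0+0+0+0+0+0+0 mod 2 = 1
  c[13] = d·G[:,13] = (10111001101110101110001100)·(00000000010000000000000000) mod 2 = 0+0+0+0+0+0+0+0+0+0+0+0+0+0+0+0+0+0+0+0+0+0+0+0+0+0 mod 2 = 0
  c[14] = d·G[:,14] = (10111001101110101110001100)·(00000000001000000000000000) mod 2 = 0+0+0+0+0+0+0+0+0+0+1+0+0+0+0+0+0+0+0+0+0+0+0+0+0+0 mod 2 = 1
  c[15] = d·G[:,15] = (10111001101110101110001100)·(00000000000111111111111111) mod 2 = 0+0+0+0+0+0+0+0+0+0+0+1+1+0+1+0+1+1+1+0+0+0+1+1+0+0 mod 2 = 0
  c[16] = d·G[:,16] = (10111001101110101110001100)·(00000000000100000000000000) mod 2 = 0+0+0+0+0+0+0+0+0+0+0+1+0+0+0+0+0+0+0+0+0+0+0+0+0+0 mod 2 = 1
  c[17] = d·G[:,17] = (10111001101110101110001100)·(00000000000010000000000000) mod 2 = 0+0+0+0+0+0+0+0+0+0+0+0+1+0+0+0+0+0+0+0+0+0+0+0+0+0 mod 2 = 1
  c[18] = d·G[:,18] = (10111001101110101110001100)·(00000000000001000000000000) mod 2 = 0+0+0+0+0+0+0+0+0+0+0+0+0+0+0+0+0+0+0+0+0+0+0+0+0+0 mod 2 = 0
  c[19] = d·G[:,19] = (10111001101110101110001100)·(00000000000000100000000000) mod 2 = 0+0+0+0+0+0+0+0+0+0+0+0+0+0+1+0+0+0+0+0+0+0+0+0+0+0 mod 2 = 1
  c[20] = d·G[:,20] = (10111001101110101110001100)·(00000000000000010000000000) mod 2 = 0+0+0+0+0+0+0+0+0+0+0+0+0+0+0+0+0+0+0+0+0+0+0+0+0+0 mod 2 = 0
  c[21] = d·G[:,21] = (10111001101110101110001100)·(00000000000000001000000000) mod 2 = 0+0+0+0+0+0+0+0+0+0+0+0+0+0+0+0+1+0+0+0+0+0+0+0+0+0 mod 2 = 1
  c[22] = d·G[:,22] = (10111001101110101110001100)·(00000000000000000100000000) mod 2 = 0+0+0+0+0+0+0+0+0+0+0+0+0+0+0+0+0+1+0+0+0+0+0+0+0+0 mod 2 = 1
  c[23] = d·G[:,23] = (10111001101110101110001100)·(00000000000000000010000000) mod 2 = 0+0+0+0+0+0+0+0+0+0+0+0+0+0+0+0+0+0+1+0+0+0+0+0+0+0 mod 2 = 1
  c[24] = d·G[:,24] = (10111001101110101110001100)·(00000000000000000001000000) mod 2 = 0+0+0+0+0+0+0+0+0+0+0+0+0+0+0+0+0+0+0+0+0+0+0+0+0+0 mod 2 = 0
  c[25] = d·G[:,25] = (10111001101110101110001100)·(00000000000000000000100000) mod 2 = 0+0+0+0+0+0+0+0+0+0+0+0+0+0+0+0+0+0+0+0+0+0+0+0+0+0 mod 2 = 0
  c[26] = d·G[:,26] = (10111001101110101110001100)·(00000000000000000000010000) mod 2 = 0+0+0+0+0+0+0+0+0+0+0+0+0+0+0+0+0+0+0+0+0+0+0+0+0+0 mod 2 = 0
  c[27] = d·G[:,27] = (10111001101110101110001100)·(00000000000000000000001000) mod 2 = 0+0+0+0+0+0+0+0+0+0+0+0+0+0+0+0+0+0+0+0+0+0+1+0+0+0 mod 2 = 1
  c[28] = d·G[:,28] = (10111001101110101110001100)·(00000000000000000000000100) mod 2 = 0+0+0+0+0+0+0+0+0+0+0+0+0+0+0+0+0+0+0+0+0+0+0+1+0+0 mod 2 = 1
  c[29] = d·G[:,29] = (10111001101110101110001100)·(00000000000000000000000010) mod 2 = 0+0+0+0+0+0+0+0+0+0+0+0+0+0+0+0+0+0+0+0+0+0+0+0+0+0 mod 2 = 0
  c[30] = d·G[:,30] = (10111001101110101110001100)·(00000000000000000000000001) mod 2 = 0+0+0+0+0+0+0+0+0+0+0+0+0+0+0+0+0+0+0+0+0+0+0+0+0+0 mod 2 = 0
Codeword = 0110011110011010110101110001100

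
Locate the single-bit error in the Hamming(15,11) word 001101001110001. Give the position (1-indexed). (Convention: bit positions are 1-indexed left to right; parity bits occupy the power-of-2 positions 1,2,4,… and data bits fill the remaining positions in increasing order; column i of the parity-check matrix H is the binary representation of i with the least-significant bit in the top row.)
Syndrome s = H · r^T (mod 2), r = 001101001110001:
  s[0] = (101010101010101)·(001101001110001) mod 2 = 0+0+1+0+0+0+0+0+1+0+1+0+0+0+1 mod 2 = 0
  s[1] = (011001100110011)·(001101001110001) mod 2 = 0+0+1+0+0+1+0+0+0+1+1+0+0+0+1 mod 2 = 1
  s[2] = (000111100001111)·(001101001110001) mod 2 = 0+0+0+1+0+1+0+0+0+0+0+0+0+0+1 mod 2 = 1
  s[3] = (000000011111111)·(001101001110001) mod 2 = 0+0+0+0+0+0+0+0+1+1+1+0+0+0+1 mod 2 = 0
Syndrome = 0110
Column i of H is the binary representation of i, so the syndrome is the binary index of the flipped bit.
Read s = 0110 with s[0] as LSB: 0·2^0 + 1·2^1 + 1·2^2 + 0·2^3 = 6.
Error is at bit position 6.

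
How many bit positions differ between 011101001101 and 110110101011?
XOR = 101011100110, count of 1s = 7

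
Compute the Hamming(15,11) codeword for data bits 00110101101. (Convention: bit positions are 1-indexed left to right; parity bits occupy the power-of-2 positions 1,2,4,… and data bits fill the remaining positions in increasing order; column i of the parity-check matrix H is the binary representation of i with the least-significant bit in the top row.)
Codeword c = d · G (mod 2), d = 00110101101:
  c[0] = d·G[:,0] = (00110101101)·(11011010101) mod 2 = 0+0+0+1+0+0+0+0+1+0+1 mod 2 = 1
  c[1] = d·G[:,1] = (00110101101)·(10110110011) mod 2 = 0+0+1+1+0+1+0+0+0+0+1 mod 2 = 0
  c[2] = d·G[:,2] = (00110101101)·(10000000000) mod 2 = 0+0+0+0+0+0+0+0+0+0+0 mod 2 = 0
  c[3] = d·G[:,3] = (00110101101)·(01110001111) mod 2 = 0+0+1+1+0+0+0+1+1+0+1 mod 2 = 1
  c[4] = d·G[:,4] = (00110101101)·(01000000000) mod 2 = 0+0+0+0+0+0+0+0+0+0+0 mod 2 = 0
  c[5] = d·G[:,5] = (00110101101)·(00100000000) mod 2 = 0+0+1+0+0+0+0+0+0+0+0 mod 2 = 1
  c[6] = d·G[:,6] = (00110101101)·(00010000000) mod 2 = 0+0+0+1+0+0+0+0+0+0+0 mod 2 = 1
  c[7] = d·G[:,7] = (00110101101)·(00001111111) mod 2 = 0+0+0+0+0+1+0+1+1+0+1 mod 2 = 0
  c[8] = d·G[:,8] = (00110101101)·(00001000000) mod 2 = 0+0+0+0+0+0+0+0+0+0+0 mod 2 = 0
  c[9] = d·G[:,9] = (00110101101)·(00000100000) mod 2 = 0+0+0+0+0+1+0+0+0+0+0 mod 2 = 1
  c[10] = d·G[:,10] = (00110101101)·(00000010000) mod 2 = 0+0+0+0+0+0+0+0+0+0+0 mod 2 = 0
  c[11] = d·G[:,11] = (00110101101)·(00000001000) mod 2 = 0+0+0+0+0+0+0+1+0+0+0 mod 2 = 1
  c[12] = d·G[:,12] = (00110101101)·(00000000100) mod 2 = 0+0+0+0+0+0+0+0+1+0+0 mod 2 = 1
  c[13] = d·G[:,13] = (00110101101)·(00000000010) mod 2 = 0+0+0+0+0+0+0+0+0+0+0 mod 2 = 0
  c[14] = d·G[:,14] = (00110101101)·(00000000001) mod 2 = 0+0+0+0+0+0+0+0+0+0+1 mod 2 = 1
Codeword = 100101100101101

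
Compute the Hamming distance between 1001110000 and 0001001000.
XOR = 1000111000, count of 1s = 4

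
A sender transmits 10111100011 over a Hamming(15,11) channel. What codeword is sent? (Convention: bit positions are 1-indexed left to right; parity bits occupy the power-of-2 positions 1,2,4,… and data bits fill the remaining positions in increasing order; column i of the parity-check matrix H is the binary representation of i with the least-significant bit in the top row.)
Codeword c = d · G (mod 2), d = 10111100011:
  c[0] = d·G[:,0] = (10111100011)·(11011010101) mod 2 = 1+0+0+1+1+0+0+0+0+0+1 mod 2 = 0
  c[1] = d·G[:,1] = (10111100011)·(10110110011) mod 2 = 1+0+1+1+0+1+0+0+0+1+1 mod 2 = 0
  c[2] = d·G[:,2] = (10111100011)·(10000000000) mod 2 = 1+0+0+0+0+0+0+0+0+0+0 mod 2 = 1
  c[3] = d·G[:,3] = (10111100011)·(01110001111) mod 2 = 0+0+1+1+0+0+0+0+0+1+1 mod 2 = 0
  c[4] = d·G[:,4] = (10111100011)·(01000000000) mod 2 = 0+0+0+0+0+0+0+0+0+0+0 mod 2 = 0
  c[5] = d·G[:,5] = (10111100011)·(00100000000) mod 2 = 0+0+1+0+0+0+0+0+0+0+0 mod 2 = 1
  c[6] = d·G[:,6] = (10111100011)·(00010000000) mod 2 = 0+0+0+1+0+0+0+0+0+0+0 mod 2 = 1
  c[7] = d·G[:,7] = (10111100011)·(00001111111) mod 2 = 0+0+0+0+1+1+0+0+0+1+1 mod 2 = 0
  c[8] = d·G[:,8] = (10111100011)·(00001000000) mod 2 = 0+0+0+0+1+0+0+0+0+0+0 mod 2 = 1
  c[9] = d·G[:,9] = (10111100011)·(00000100000) mod 2 = 0+0+0+0+0+1+0+0+0+0+0 mod 2 = 1
  c[10] = d·G[:,10] = (10111100011)·(00000010000) mod 2 = 0+0+0+0+0+0+0+0+0+0+0 mod 2 = 0
  c[11] = d·G[:,11] = (10111100011)·(00000001000) mod 2 = 0+0+0+0+0+0+0+0+0+0+0 mod 2 = 0
  c[12] = d·G[:,12] = (10111100011)·(00000000100) mod 2 = 0+0+0+0+0+0+0+0+0+0+0 mod 2 = 0
  c[13] = d·G[:,13] = (10111100011)·(00000000010) mod 2 = 0+0+0+0+0+0+0+0+0+1+0 mod 2 = 1
  c[14] = d·G[:,14] = (10111100011)·(00000000001) mod 2 = 0+0+0+0+0+0+0+0+0+0+1 mod 2 = 1
Codeword = 001001101100011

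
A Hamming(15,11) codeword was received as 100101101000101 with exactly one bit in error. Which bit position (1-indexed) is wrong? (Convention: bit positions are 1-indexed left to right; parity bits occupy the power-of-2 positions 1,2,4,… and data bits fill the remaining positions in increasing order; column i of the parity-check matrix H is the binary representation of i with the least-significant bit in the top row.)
Syndrome s = H · r^T (mod 2), r = 100101101000101:
  s[0] = (101010101010101)·(100101101000101) mod 2 = 1+0+0+0+0+0+1+0+1+0+0+0+1+0+1 mod 2 = 1
  s[1] = (011001100110011)·(100101101000101) mod 2 = 0+0+0+0+0+1+1+0+0+0+0+0+0+0+1 mod 2 = 1
  s[2] = (000111100001111)·(100101101000101) mod 2 = 0+0+0+1+0+1+1+0+0+0+0+0+1+0+1 mod 2 = 1
  s[3] = (000000011111111)·(100101101000101) mod 2 = 0+0+0+0+0+0+0+0+1+0+0+0+1+0+1 mod 2 = 1
Syndrome = 1111
Column i of H is the binary representation of i, so the syndrome is the binary index of the flipped bit.
Read s = 1111 with s[0] as LSB: 1·2^0 + 1·2^1 + 1·2^2 + 1·2^3 = 15.
Error is at bit position 15.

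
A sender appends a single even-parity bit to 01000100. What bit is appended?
Sum of data bits: 0+1+0+0+0+1+0+0 = 2.
2 mod 2 = 0, so parity bit = 0.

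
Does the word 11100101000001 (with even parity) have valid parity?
Sum of all bits: 1+1+1+0+0+1+0+1+0+0+0+0+0+1 = 6; 6 mod 2 = 0. Result is 0 → valid parity.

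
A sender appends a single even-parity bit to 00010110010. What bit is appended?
Sum of data bits: 0+0+0+1+0+1+1+0+0+1+0 = 4.
4 mod 2 = 0, so parity bit = 0.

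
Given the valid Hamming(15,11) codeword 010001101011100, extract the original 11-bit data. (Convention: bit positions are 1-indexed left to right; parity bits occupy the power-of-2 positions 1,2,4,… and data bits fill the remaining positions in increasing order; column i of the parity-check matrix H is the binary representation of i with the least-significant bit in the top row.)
Parity bits occupy power-of-2 positions; data bits are at positions {3,5,6,7,9,10,11,12,13,14,15} (1-indexed).
Extract: c[3]=0 c[5]=0 c[6]=1 c[7]=1 c[9]=1 c[10]=0 c[11]=1 c[12]=1 c[13]=1 c[14]=0 c[15]=0
Data = 00111011100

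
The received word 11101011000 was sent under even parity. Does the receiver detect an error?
Sum of received bits: 1+1+1+0+1+0+1+1+0+0+0 = 6; 6 mod 2 = 0. Result is 0 → no error detected.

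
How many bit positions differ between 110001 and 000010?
XOR = 110011, count of 1s = 4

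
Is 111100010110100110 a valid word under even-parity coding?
Sum of all bits: 1+1+1+1+0+0+0+1+0+1+1+0+1+0+0+1+1+0 = 10; 10 mod 2 = 0. Result is 0 → valid parity.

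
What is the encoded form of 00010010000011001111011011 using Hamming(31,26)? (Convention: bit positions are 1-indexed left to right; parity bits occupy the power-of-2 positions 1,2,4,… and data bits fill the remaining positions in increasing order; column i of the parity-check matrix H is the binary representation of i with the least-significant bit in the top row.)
Codeword c = d · G (mod 2), d = 00010010000011001111011011:
  c[0] = d·G[:,0] = (00010010000011001111011011)·(11011010101101010101010101) mod 2 = 0+0+0+1+0+0+1+0+0+0+0+0+0+1+0+0+0+1+0+1+0+1+0+0+0+1 mod 2 = 1
  c[1] = d·G[:,1] = (00010010000011001111011011)·(10110110011011001100110011) mod 2 = 0+0+0+1+0+0+1+0+0+0+0+0+1+1+0+0+1+1+0+0+0+1+0+0+1+1 mod 2 = 1
  c[2] = d·G[:,2] = (00010010000011001111011011)·(10000000000000000000000000) mod 2 = 0+0+0+0+0+0+0+0+0+0+0+0+0+0+0+0+0+0+0+0+0+0+0+0+0+0 mod 2 = 0
  c[3] = d·G[:,3] = (00010010000011001111011011)·(01110001111000111100001111) mod 2 = 0+0+0+1+0+0+0+0+0+0+0+0+0+0+0+0+1+1+0+0+0+0+1+0+1+1 mod 2 = 0
  c[4] = d·G[:,4] = (00010010000011001111011011)·(01000000000000000000000000) mod 2 = 0+0+0+0+0+0+0+0+0+0+0+0+0+0+0+0+0+0+0+0+0+0+0+0+0+0 mod 2 = 0
  c[5] = d·G[:,5] = (00010010000011001111011011)·(00100000000000000000000000) mod 2 = 0+0+0+0+0+0+0+0+0+0+0+0+0+0+0+0+0+0+0+0+0+0+0+0+0+0 mod 2 = 0
  c[6] = d·G[:,6] = (00010010000011001111011011)·(00010000000000000000000000) mod 2 = 0+0+0+1+0+0+0+0+0+0+0+0+0+0+0+0+0+0+0+0+0+0+0+0+0+0 mod 2 = 1
  c[7] = d·G[:,7] = (00010010000011001111011011)·(00001111111000000011111111) mod 2 = 0+0+0+0+0+0+1+0+0+0+0+0+0+0+0+0+0+0+1+1+0+1+1+0+1+1 mod 2 = 1
  c[8] = d·G[:,8] = (00010010000011001111011011)·(00001000000000000000000000) mod 2 = 0+0+0+0+0+0+0+0+0+0+0+0+0+0+0+0+0+0+0+0+0+0+0+0+0+0 mod 2 = 0
  c[9] = d·G[:,9] = (00010010000011001111011011)·(00000100000000000000000000) mod 2 = 0+0+0+0+0+0+0+0+0+0+0+0+0+0+0+0+0+0+0+0+0+0+0+0+0+0 mod 2 = 0
  c[10] = d·G[:,10] = (00010010000011001111011011)·(00000010000000000000000000) mod 2 = 0+0+0+0+0+0+1+0+0+0+0+0+0+0+0+0+0+0+0+0+0+0+0+0+0+0 mod 2 = 1
  c[11] = d·G[:,11] = (00010010000011001111011011)·(00000001000000000000000000) mod 2 = 0+0+0+0+0+0+0+0+0+0+0+0+0+0+0+0+0+0+0+0+0+0+0+0+0+0 mod 2 = 0
  c[12] = d·G[:,12] = (00010010000011001111011011)·(00000000100000000000000000) mod 2 = 0+0+0+0+0+0+0+0+0+0+0+0+0+0+0+0+0+0+0+0+0+0+0+0+0+0 mod 2 = 0
  c[13] = d·G[:,13] = (00010010000011001111011011)·(00000000010000000000000000) mod 2 = 0+0+0+0+0+0+0+0+0+0+0+0+0+0+0+0+0+0+0+0+0+0+0+0+0+0 mod 2 = 0
  c[14] = d·G[:,14] = (00010010000011001111011011)·(00000000001000000000000000) mod 2 = 0+0+0+0+0+0+0+0+0+0+0+0+0+0+0+0+0+0+0+0+0+0+0+0+0+0 mod 2 = 0
  c[15] = d·G[:,15] = (00010010000011001111011011)·(00000000000111111111111111) mod 2 = 0+0+0+0+0+0+0+0+0+0+0+0+1+1+0+0+1+1+1+1+0+1+1+0+1+1 mod 2 = 0
  c[16] = d·G[:,16] = (00010010000011001111011011)·(00000000000100000000000000) mod 2 = 0+0+0+0+0+0+0+0+0+0+0+0+0+0+0+0+0+0+0+0+0+0+0+0+0+0 mod 2 = 0
  c[17] = d·G[:,17] = (00010010000011001111011011)·(00000000000010000000000000) mod 2 = 0+0+0+0+0+0+0+0+0+0+0+0+1+0+0+0+0+0+0+0+0+0+0+0+0+0 mod 2 = 1
  c[18] = d·G[:,18] = (00010010000011001111011011)·(00000000000001000000000000) mod 2 = 0+0+0+0+0+0+0+0+0+0+0+0+0+1+0+0+0+0+0+0+0+0+0+0+0+0 mod 2 = 1
  c[19] = d·G[:,19] = (00010010000011001111011011)·(00000000000000100000000000) mod 2 = 0+0+0+0+0+0+0+0+0+0+0+0+0+0+0+0+0+0+0+0+0+0+0+0+0+0 mod 2 = 0
  c[20] = d·G[:,20] = (00010010000011001111011011)·(00000000000000010000000000) mod 2 = 0+0+0+0+0+0+0+0+0+0+0+0+0+0+0+0+0+0+0+0+0+0+0+0+0+0 mod 2 = 0
  c[21] = d·G[:,21] = (00010010000011001111011011)·(00000000000000001000000000) mod 2 = 0+0+0+0+0+0+0+0+0+0+0+0+0+0+0+0+1+0+0+0+0+0+0+0+0+0 mod 2 = 1
  c[22] = d·G[:,22] = (00010010000011001111011011)·(00000000000000000100000000) mod 2 = 0+0+0+0+0+0+0+0+0+0+0+0+0+0+0+0+0+1+0+0+0+0+0+0+0+0 mod 2 = 1
  c[23] = d·G[:,23] = (00010010000011001111011011)·(00000000000000000010000000) mod 2 = 0+0+0+0+0+0+0+0+0+0+0+0+0+0+0+0+0+0+1+0+0+0+0+0+0+0 mod 2 = 1
  c[24] = d·G[:,24] = (00010010000011001111011011)·(00000000000000000001000000) mod 2 = 0+0+0+0+0+0+0+0+0+0+0+0+0+0+0+0+0+0+0+1+0+0+0+0+0+0 mod 2 = 1
  c[25] = d·G[:,25] = (00010010000011001111011011)·(00000000000000000000100000) mod 2 = 0+0+0+0+0+0+0+0+0+0+0+0+0+0+0+0+0+0+0+0+0+0+0+0+0+0 mod 2 = 0
  c[26] = d·G[:,26] = (00010010000011001111011011)·(00000000000000000000010000) mod 2 = 0+0+0+0+0+0+0+0+0+0+0+0+0+0+0+0+0+0+0+0+0+1+0+0+0+0 mod 2 = 1
  c[27] = d·G[:,27] = (00010010000011001111011011)·(00000000000000000000001000) mod 2 = 0+0+0+0+0+0+0+0+0+0+0+0+0+0+0+0+0+0+0+0+0+0+1+0+0+0 mod 2 = 1
  c[28] = d·G[:,28] = (00010010000011001111011011)·(00000000000000000000000100) mod 2 = 0+0+0+0+0+0+0+0+0+0+0+0+0+0+0+0+0+0+0+0+0+0+0+0+0+0 mod 2 = 0
  c[29] = d·G[:,29] = (00010010000011001111011011)·(00000000000000000000000010) mod 2 = 0+0+0+0+0+0+0+0+0+0+0+0+0+0+0+0+0+0+0+0+0+0+0+0+1+0 mod 2 = 1
  c[30] = d·G[:,30] = (00010010000011001111011011)·(00000000000000000000000001) mod 2 = 0+0+0+0+0+0+0+0+0+0+0+0+0+0+0+0+0+0+0+0+0+0+0+0+0+1 mod 2 = 1
Codeword = 1100001100100000011001111011011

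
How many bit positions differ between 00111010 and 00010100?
XOR = 00101110, count of 1s = 4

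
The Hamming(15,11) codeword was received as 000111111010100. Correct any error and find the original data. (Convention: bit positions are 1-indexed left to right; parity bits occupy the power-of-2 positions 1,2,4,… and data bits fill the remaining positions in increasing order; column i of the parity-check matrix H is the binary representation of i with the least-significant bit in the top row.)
Syndrome s = H · r^T (mod 2), r = 000111111010100:
  s[0] = (101010101010101)·(000111111010100) mod 2 = 0+0+0+0+1+0+1+0+1+0+1+0+1+0+0 mod 2 = 1
  s[1] = (011001100110011)·(000111111010100) mod 2 = 0+0+0+0+0+1+1+0+0+0+1+0+0+0+0 mod 2 = 1
  s[2] = (000111100001111)·(000111111010100) mod 2 = 0+0+0+1+1+1+1+0+0+0+0+0+1+0+0 mod 2 = 1
  s[3] = (000000011111111)·(000111111010100) mod 2 = 0+0+0+0+0+0+0+1+1+0+1+0+1+0+0 mod 2 = 0
Syndrome = 1110
Column 7 of H equals this syndrome → error at bit 7 (1-indexed).
Flip bit 7: 000111111010100 → 000111011010100
Extract data bits at positions {3,5,6,7,9,10,11,12,13,14,15}: 01101010100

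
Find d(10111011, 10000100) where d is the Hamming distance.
XOR = 00111111, count of 1s = 6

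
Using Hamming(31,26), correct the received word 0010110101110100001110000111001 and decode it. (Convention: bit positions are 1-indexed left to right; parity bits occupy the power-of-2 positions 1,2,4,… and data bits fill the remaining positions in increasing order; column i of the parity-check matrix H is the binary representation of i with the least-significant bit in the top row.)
Syndrome s = H · r^T (mod 2), r = 0010110101110100001110000111001:
  s[0] = (1010101010101010101010101010101)·(0010110101110100001110000111001) mod 2 = 0+0+1+0+1+0+0+0+0+0+1+0+0+0+0+0+0+0+1+0+1+0+0+0+0+0+1+0+0+0+1 mod 2 = 1
  s[1] = (0110011001100110011001100110011)·(0010110101110100001110000111001) mod 2 = 0+0+1+0+0+1+0+0+0+1+1+0+0+1+0+0+0+0+1+0+0+0+0+0+0+1+1+0+0+0+1 mod 2 = 1
  s[2] = (0001111000011110000111100001111)·(0010110101110100001110000111001) mod 2 = 0+0+0+0+1+1+0+0+0+0+0+1+0+1+0+0+0+0+0+1+1+0+0+0+0+0+0+1+0+0+1 mod 2 = 0
  s[3] = (0000000111111110000000011111111)·(0010110101110100001110000111001) mod 2 = 0+0+0+0+0+0+0+1+0+1+1+1+0+1+0+0+0+0+0+0+0+0+0+0+0+1+1+1+0+0+1 mod 2 = 1
  s[4] = (0000000000000001111111111111111)·(0010110101110100001110000111001) mod 2 = 0+0+0+0+0+0+0+0+0+0+0+0+0+0+0+0+0+0+1+1+1+0+0+0+0+1+1+1+0+0+1 mod 2 = 1
Syndrome = 11011
Column 27 of H equals this syndrome → error at bit 27 (1-indexed).
Flip bit 27: 0010110101110100001110000111001 → 0010110101110100001110000101001
Extract data bits at positions {3,5,6,7,9,10,11,12,13,14,15,17,18,19,20,21,22,23,24,25,26,27,28,29,30,31}: 11100111010001110000101001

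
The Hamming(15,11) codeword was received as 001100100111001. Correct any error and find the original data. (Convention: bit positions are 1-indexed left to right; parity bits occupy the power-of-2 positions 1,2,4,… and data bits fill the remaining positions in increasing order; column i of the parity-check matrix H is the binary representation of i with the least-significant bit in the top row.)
Syndrome s = H · r^T (mod 2), r = 001100100111001:
  s[0] = (101010101010101)·(001100100111001) mod 2 = 0+0+1+0+0+0+1+0+0+0+1+0+0+0+1 mod 2 = 0
  s[1] = (011001100110011)·(001100100111001) mod 2 = 0+0+1+0+0+0+1+0+0+1+1+0+0+0+1 mod 2 = 1
  s[2] = (000111100001111)·(001100100111001) mod 2 = 0+0+0+1+0+0+1+0+0+0+0+1+0+0+1 mod 2 = 0
  s[3] = (000000011111111)·(001100100111001) mod 2 = 0+0+0+0+0+0+0+0+0+1+1+1+0+0+1 mod 2 = 0
Syndrome = 0100
Column 2 of H equals this syndrome → error at bit 2 (1-indexed).
Flip bit 2: 001100100111001 → 011100100111001
Extract data bits at positions {3,5,6,7,9,10,11,12,13,14,15}: 10010111001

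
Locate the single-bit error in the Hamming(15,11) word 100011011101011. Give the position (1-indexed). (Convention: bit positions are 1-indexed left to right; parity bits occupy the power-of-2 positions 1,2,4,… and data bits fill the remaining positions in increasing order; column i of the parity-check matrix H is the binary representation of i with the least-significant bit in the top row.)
Syndrome s = H · r^T (mod 2), r = 100011011101011:
  s[0] = (101010101010101)·(100011011101011) mod 2 = 1+0+0+0+1+0+0+0+1+0+0+0+0+0+1 mod 2 = 0
  s[1] = (011001100110011)·(100011011101011) mod 2 = 0+0+0+0+0+1+0+0+0+1+0+0+0+1+1 mod 2 = 0
  s[2] = (000111100001111)·(100011011101011) mod 2 = 0+0+0+0+1+1+0+0+0+0+0+1+0+1+1 mod 2 = 1
  s[3] = (000000011111111)·(100011011101011) mod 2 = 0+0+0+0+0+0+0+1+1+1+0+1+0+1+1 mod 2 = 0
Syndrome = 0010
Column i of H is the binary representation of i, so the syndrome is the binary index of the flipped bit.
Read s = 0010 with s[0] as LSB: 0·2^0 + 0·2^1 + 1·2^2 + 0·2^3 = 4.
Error is at bit position 4.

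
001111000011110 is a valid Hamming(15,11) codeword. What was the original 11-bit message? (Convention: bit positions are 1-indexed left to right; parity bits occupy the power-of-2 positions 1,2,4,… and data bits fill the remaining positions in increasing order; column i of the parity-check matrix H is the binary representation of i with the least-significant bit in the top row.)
Parity bits occupy power-of-2 positions; data bits are at positions {3,5,6,7,9,10,11,12,13,14,15} (1-indexed).
Extract: c[3]=1 c[5]=1 c[6]=1 c[7]=0 c[9]=0 c[10]=0 c[11]=1 c[12]=1 c[13]=1 c[14]=1 c[15]=0
Data = 11100011110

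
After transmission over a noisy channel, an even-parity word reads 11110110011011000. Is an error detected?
Sum of received bits: 1+1+1+1+0+1+1+0+0+1+1+0+1+1+0+0+0 = 10; 10 mod 2 = 0. Result is 0 → no error detected.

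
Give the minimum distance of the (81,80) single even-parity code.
d_min = 2 (flipping one data bit also flips the parity bit, so the two closest codewords differ in exactly 2 positions).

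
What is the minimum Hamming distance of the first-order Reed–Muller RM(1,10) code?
d_min = 512 (RM(1,10) has length 1024 and minimum distance 2^(m−1) = 512).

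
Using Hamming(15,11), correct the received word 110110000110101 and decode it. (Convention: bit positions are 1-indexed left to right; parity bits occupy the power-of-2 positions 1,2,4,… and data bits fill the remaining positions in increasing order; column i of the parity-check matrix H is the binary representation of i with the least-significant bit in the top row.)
Syndrome s = H · r^T (mod 2), r = 110110000110101:
  s[0] = (101010101010101)·(110110000110101) mod 2 = 1+0+0+0+1+0+0+0+0+0+1+0+1+0+1 mod 2 = 1
  s[1] = (011001100110011)·(110110000110101) mod 2 = 0+1+0+0+0+0+0+0+0+1+1+0+0+0+1 mod 2 = 0
  s[2] = (000111100001111)·(110110000110101) mod 2 = 0+0+0+1+1+0+0+0+0+0+0+0+1+0+1 mod 2 = 0
  s[3] = (000000011111111)·(110110000110101) mod 2 = 0+0+0+0+0+0+0+0+0+1+1+0+1+0+1 mod 2 = 0
Syndrome = 1000
Column 1 of H equals this syndrome → error at bit 1 (1-indexed).
Flip bit 1: 110110000110101 → 010110000110101
Extract data bits at positions {3,5,6,7,9,10,11,12,13,14,15}: 01000110101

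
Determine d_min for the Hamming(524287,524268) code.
d_min = 3 (every single-error-correcting Hamming code has d_min = 3).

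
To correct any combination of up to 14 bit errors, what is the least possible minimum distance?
Correcting t errors requires d_min ≥ 2t + 1 = 2·14 + 1 = 29.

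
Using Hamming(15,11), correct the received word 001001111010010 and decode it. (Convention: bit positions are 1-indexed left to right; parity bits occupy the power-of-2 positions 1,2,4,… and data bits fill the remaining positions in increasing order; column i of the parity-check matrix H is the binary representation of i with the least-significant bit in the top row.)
Syndrome s = H · r^T (mod 2), r = 001001111010010:
  s[0] = (101010101010101)·(001001111010010) mod 2 = 0+0+1+0+0+0+1+0+1+0+1+0+0+0+0 mod 2 = 0
  s[1] = (011001100110011)·(001001111010010) mod 2 = 0+0+1+0+0+1+1+0+0+0+1+0+0+1+0 mod 2 = 1
  s[2] = (000111100001111)·(001001111010010) mod 2 = 0+0+0+0+0+1+1+0+0+0+0+0+0+1+0 mod 2 = 1
  s[3] = (000000011111111)·(001001111010010) mod 2 = 0+0+0+0+0+0+0+1+1+0+1+0+0+1+0 mod 2 = 0
Syndrome = 0110
Column 6 of H equals this syndrome → error at bit 6 (1-indexed).
Flip bit 6: 001001111010010 → 001000111010010
Extract data bits at positions {3,5,6,7,9,10,11,12,13,14,15}: 10011010010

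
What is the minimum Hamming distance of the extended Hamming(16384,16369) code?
d_min = 4 (adding an overall parity bit to Hamming(16383,16369) raises d_min from 3 to 4).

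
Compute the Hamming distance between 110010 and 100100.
XOR = 010110, count of 1s = 3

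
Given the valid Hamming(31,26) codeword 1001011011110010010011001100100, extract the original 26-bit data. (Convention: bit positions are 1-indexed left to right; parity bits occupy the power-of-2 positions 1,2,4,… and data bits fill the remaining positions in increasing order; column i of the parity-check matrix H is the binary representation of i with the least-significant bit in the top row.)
Parity bits occupy power-of-2 positions; data bits are at positions {3,5,6,7,9,10,11,12,13,14,15,17,18,19,20,21,22,23,24,25,26,27,28,29,30,31} (1-indexed).
Extract: c[3]=0 c[5]=0 c[6]=1 c[7]=1 c[9]=1 c[10]=1 c[11]=1 c[12]=1 c[13]=0 c[14]=0 c[15]=1 c[17]=0 c[18]=1 c[19]=0 c[20]=0 c[21]=1 c[22]=1 c[23]=0 c[24]=0 c[25]=1 c[26]=1 c[27]=0 c[28]=0 c[29]=1 c[30]=0 c[31]=0
Data = 00111111001010011001100100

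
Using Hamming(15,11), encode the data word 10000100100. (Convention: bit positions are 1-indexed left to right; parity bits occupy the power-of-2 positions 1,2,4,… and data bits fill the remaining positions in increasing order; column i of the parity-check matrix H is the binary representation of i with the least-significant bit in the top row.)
Codeword c = d · G (mod 2), d = 10000100100:
  c[0] = d·G[:,0] = (10000100100)·(11011010101) mod 2 = 1+0+0+0+0+0+0+0+1+0+0 mod 2 = 0
  c[1] = d·G[:,1] = (10000100100)·(10110110011) mod 2 = 1+0+0+0+0+1+0+0+0+0+0 mod 2 = 0
  c[2] = d·G[:,2] = (10000100100)·(10000000000) mod 2 = 1+0+0+0+0+0+0+0+0+0+0 mod 2 = 1
  c[3] = d·G[:,3] = (10000100100)·(01110001111) mod 2 = 0+0+0+0+0+0+0+0+1+0+0 mod 2 = 1
  c[4] = d·G[:,4] = (10000100100)·(01000000000) mod 2 = 0+0+0+0+0+0+0+0+0+0+0 mod 2 = 0
  c[5] = d·G[:,5] = (10000100100)·(00100000000) mod 2 = 0+0+0+0+0+0+0+0+0+0+0 mod 2 = 0
  c[6] = d·G[:,6] = (10000100100)·(00010000000) mod 2 = 0+0+0+0+0+0+0+0+0+0+0 mod 2 = 0
  c[7] = d·G[:,7] = (10000100100)·(00001111111) mod 2 = 0+0+0+0+0+1+0+0+1+0+0 mod 2 = 0
  c[8] = d·G[:,8] = (10000100100)·(00001000000) mod 2 = 0+0+0+0+0+0+0+0+0+0+0 mod 2 = 0
  c[9] = d·G[:,9] = (10000100100)·(00000100000) mod 2 = 0+0+0+0+0+1+0+0+0+0+0 mod 2 = 1
  c[10] = d·G[:,10] = (10000100100)·(00000010000) mod 2 = 0+0+0+0+0+0+0+0+0+0+0 mod 2 = 0
  c[11] = d·G[:,11] = (10000100100)·(00000001000) mod 2 = 0+0+0+0+0+0+0+0+0+0+0 mod 2 = 0
  c[12] = d·G[:,12] = (10000100100)·(00000000100) mod 2 = 0+0+0+0+0+0+0+0+1+0+0 mod 2 = 1
  c[13] = d·G[:,13] = (10000100100)·(00000000010) mod 2 = 0+0+0+0+0+0+0+0+0+0+0 mod 2 = 0
  c[14] = d·G[:,14] = (10000100100)·(00000000001) mod 2 = 0+0+0+0+0+0+0+0+0+0+0 mod 2 = 0
Codeword = 001100000100100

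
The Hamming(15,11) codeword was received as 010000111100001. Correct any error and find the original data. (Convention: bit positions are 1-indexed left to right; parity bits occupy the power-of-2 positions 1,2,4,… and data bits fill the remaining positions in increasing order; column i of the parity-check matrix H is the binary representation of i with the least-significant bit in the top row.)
Syndrome s = H · r^T (mod 2), r = 010000111100001:
  s[0] = (101010101010101)·(010000111100001) mod 2 = 0+0+0+0+0+0+1+0+1+0+0+0+0+0+1 mod 2 = 1
  s[1] = (011001100110011)·(010000111100001) mod 2 = 0+1+0+0+0+0+1+0+0+1+0+0+0+0+1 mod 2 = 0
  s[2] = (000111100001111)·(010000111100001) mod 2 = 0+0+0+0+0+0+1+0+0+0+0+0+0+0+1 mod 2 = 0
  s[3] = (000000011111111)·(010000111100001) mod 2 = 0+0+0+0+0+0+0+1+1+1+0+0+0+0+1 mod 2 = 0
Syndrome = 1000
Column 1 of H equals this syndrome → error at bit 1 (1-indexed).
Flip bit 1: 010000111100001 → 110000111100001
Extract data bits at positions {3,5,6,7,9,10,11,12,13,14,15}: 00011100001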